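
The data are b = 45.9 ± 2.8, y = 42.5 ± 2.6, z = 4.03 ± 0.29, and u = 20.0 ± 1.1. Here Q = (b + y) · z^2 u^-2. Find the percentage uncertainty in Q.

18.6%

Let w = b + y = 88.4. δw = √(δb² + δy²) = √(7.84 + 6.76) = 3.82, so δw/w = 0.0432.
Q is then a monomial in w, z, u:
δQ/Q = √((δw/w)² + (2·δz/z)² + (-2·δu/u)²) = √(0.00187 + 0.0207 + 0.0121) = 0.186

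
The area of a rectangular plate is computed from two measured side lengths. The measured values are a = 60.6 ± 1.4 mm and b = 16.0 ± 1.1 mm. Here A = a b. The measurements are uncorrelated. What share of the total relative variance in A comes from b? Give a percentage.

89.9%

(δA/A)² = (1·δa/a)² + (1·δb/b)²
  a term: (1×0.0231)² = 0.000534
  b term: (1×0.0688)² = 0.00473
Total = 0.00526. Share from b = 0.00473/0.00526 = 0.899.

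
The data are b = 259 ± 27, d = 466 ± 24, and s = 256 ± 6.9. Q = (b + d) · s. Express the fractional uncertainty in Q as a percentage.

5.67%

Let u = b + d = 725. δu = √(δb² + δd²) = √(729 + 576) = 36.1, so δu/u = 0.0498.
Q is then a monomial in u, s:
δQ/Q = √((δu/u)² + (1·δs/s)²) = √(0.00248 + 0.000726) = 0.0567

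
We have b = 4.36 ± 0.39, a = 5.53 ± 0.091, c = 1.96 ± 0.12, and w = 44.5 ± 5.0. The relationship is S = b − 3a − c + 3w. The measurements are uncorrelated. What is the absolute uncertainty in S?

15.0

Each term contributes (cᵢ δxᵢ)² to (δS)²:
  (δb)² = 0.152;  (3·δa)² = 0.0745;  (δc)² = 0.0144;  (3·δw)² = 225
δS = √(225) = 15.0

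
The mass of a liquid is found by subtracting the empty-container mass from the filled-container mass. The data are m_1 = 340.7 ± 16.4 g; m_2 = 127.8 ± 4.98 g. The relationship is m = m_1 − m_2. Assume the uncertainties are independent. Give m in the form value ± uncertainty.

212.9 ± 17.1 g

Sums and differences: (δm)² = Σ (cᵢ δxᵢ)².
  (δm_1)² = 269;  (δm_2)² = 24.8
δm = √(294) = 17.1 g
m = 212.9 g.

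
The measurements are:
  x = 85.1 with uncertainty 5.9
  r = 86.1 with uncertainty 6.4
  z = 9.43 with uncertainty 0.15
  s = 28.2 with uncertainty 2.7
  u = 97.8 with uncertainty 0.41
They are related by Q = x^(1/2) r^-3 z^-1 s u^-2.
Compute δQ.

1.11e-09

Each factor contributes (exponent × relative error)² to (δQ/Q)²:
  (½·δx/x)² = (0.5×0.0693)² = 0.00120;  (-3·δr/r)² = (-3×0.0743)² = 0.0497;  (-1·δz/z)² = (-1×0.0159)² = 0.000253;  (1·δs/s)² = (1×0.0957)² = 0.00917;  (-2·δu/u)² = (-2×0.00419)² = 7.03e-05
δQ/Q = √(0.0604) = 0.246
Q = 4.52e-09, so δQ = 0.246 × 4.52e-09 = 1.11e-09.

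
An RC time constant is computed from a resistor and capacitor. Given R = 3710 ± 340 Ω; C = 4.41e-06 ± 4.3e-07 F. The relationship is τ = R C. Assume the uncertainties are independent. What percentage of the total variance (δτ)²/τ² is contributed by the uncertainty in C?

(δτ/τ)² = (1·δR/R)² + (1·δC/C)²
  R term: (1×0.0916)² = 0.00840
  C term: (1×0.0975)² = 0.00951
Total = 0.0179. Share from C = 0.00951/0.0179 = 0.531.

53.1%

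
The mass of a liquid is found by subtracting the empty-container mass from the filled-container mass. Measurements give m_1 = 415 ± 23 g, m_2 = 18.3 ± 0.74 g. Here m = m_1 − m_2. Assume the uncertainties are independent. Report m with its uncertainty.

397 ± 23.0 g

Each term contributes (cᵢ δxᵢ)² to (δm)²:
  (δm_1)² = 529;  (δm_2)² = 0.548
δm = √(530) = 23.0 g
m = 397 g.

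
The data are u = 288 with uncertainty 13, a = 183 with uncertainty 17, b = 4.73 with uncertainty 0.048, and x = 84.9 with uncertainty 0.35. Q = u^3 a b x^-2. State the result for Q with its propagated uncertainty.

(2.87 ± 0.473) × 10^6

For a monomial Q ∝ u^3, a, b, x^-2, fractional errors add in quadrature:
  (3·δu/u)² = (3×0.0451)² = 0.0183;  (1·δa/a)² = (1×0.0929)² = 0.00863;  (1·δb/b)² = (1×0.0101)² = 0.000103;  (-2·δx/x)² = (-2×0.00412)² = 6.8e-05
δQ/Q = √(0.0271) = 0.165
Q = 2.87e+06, so δQ = 0.165 × 2.87e+06 = 4.73e+05.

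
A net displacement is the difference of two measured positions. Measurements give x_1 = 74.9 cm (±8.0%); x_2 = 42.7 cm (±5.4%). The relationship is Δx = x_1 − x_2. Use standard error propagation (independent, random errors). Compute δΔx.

Each term contributes (cᵢ δxᵢ)² to (δΔx)²:
  (δx_1)² = 35.9;  (δx_2)² = 5.32
δΔx = √(41.2) = 6.42 cm

6.42 cm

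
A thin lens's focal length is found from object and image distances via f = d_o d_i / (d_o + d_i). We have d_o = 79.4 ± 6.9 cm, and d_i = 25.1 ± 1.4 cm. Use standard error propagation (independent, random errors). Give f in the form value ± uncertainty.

∂f/∂d_o = (d_i/(d_o+d_i))² = 0.0577;  ∂f/∂d_i = (d_o/(d_o+d_i))² = 0.577
δf = √((∂f/∂d_o · δd_o)² + (∂f/∂d_i · δd_i)²) = √(0.158 + 0.653) = 0.901 cm
f = 19.1 cm.

19.1 ± 0.901 cm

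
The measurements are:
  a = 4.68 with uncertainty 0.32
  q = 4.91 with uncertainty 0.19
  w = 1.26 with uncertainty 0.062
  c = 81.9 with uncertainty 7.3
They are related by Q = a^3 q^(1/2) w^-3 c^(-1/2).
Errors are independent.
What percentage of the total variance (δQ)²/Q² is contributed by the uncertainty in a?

63.5%

(δQ/Q)² = (3·δa/a)² + (½·δq/q)² + (-3·δw/w)² + (−½·δc/c)²
  a term: (3×0.0684)² = 0.0421
  q term: (0.5×0.0387)² = 0.000374
  w term: (-3×0.0492)² = 0.0218
  c term: (-0.5×0.0891)² = 0.00199
Total = 0.0662. Share from a = 0.0421/0.0662 = 0.635.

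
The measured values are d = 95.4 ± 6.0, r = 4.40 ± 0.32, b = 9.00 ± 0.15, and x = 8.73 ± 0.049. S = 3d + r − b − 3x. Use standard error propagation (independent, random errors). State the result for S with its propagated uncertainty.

255 ± 18.0

Sums and differences: (δS)² = Σ (cᵢ δxᵢ)².
  (3·δd)² = 324;  (δr)² = 0.102;  (δb)² = 0.0225;  (3·δx)² = 0.0216
δS = √(324) = 18.0
S = 255.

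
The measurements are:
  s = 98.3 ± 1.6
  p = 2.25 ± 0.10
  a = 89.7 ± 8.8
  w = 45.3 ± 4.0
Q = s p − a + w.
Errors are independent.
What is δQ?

Let h = s·p = 221. δh/h = √((1·δs/s)² + (1·δp/p)²) = √(0.000265 + 0.00198) = 0.0473, so δh = 10.5.
Q = h − a + w: δQ = √(δh² + δa² + δw²) = √(110 + 77.4 + 16.0) = 14.2

14.2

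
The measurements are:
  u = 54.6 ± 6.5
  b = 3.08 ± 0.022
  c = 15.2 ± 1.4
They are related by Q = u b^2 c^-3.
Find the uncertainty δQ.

For a monomial Q ∝ u, b^2, c^-3, fractional errors add in quadrature:
  (1·δu/u)² = (1×0.119)² = 0.0142;  (2·δb/b)² = (2×0.00714)² = 0.000204;  (-3·δc/c)² = (-3×0.0921)² = 0.0764
δQ/Q = √(0.0907) = 0.301
Q = 0.147, so δQ = 0.301 × 0.147 = 0.0444.

0.0444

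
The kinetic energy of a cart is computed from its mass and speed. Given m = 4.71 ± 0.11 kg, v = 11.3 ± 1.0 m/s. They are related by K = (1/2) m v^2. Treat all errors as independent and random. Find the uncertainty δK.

K is a product of powers, so relative uncertainties combine in quadrature:
  (1·δm/m)² = (1×0.0234)² = 0.000545;  (2·δv/v)² = (2×0.0885)² = 0.0313
δK/K = √(0.0319) = 0.179
K = 301 J, so δK = 0.179 × 301 = 53.7 J.

53.7 J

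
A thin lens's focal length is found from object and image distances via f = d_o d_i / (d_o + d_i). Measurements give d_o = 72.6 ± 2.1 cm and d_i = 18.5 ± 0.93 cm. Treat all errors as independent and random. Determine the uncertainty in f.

0.597 cm

∂f/∂d_o = (d_i/(d_o+d_i))² = 0.0412;  ∂f/∂d_i = (d_o/(d_o+d_i))² = 0.635
δf = √((∂f/∂d_o · δd_o)² + (∂f/∂d_i · δd_i)²) = √(0.00750 + 0.349) = 0.597 cm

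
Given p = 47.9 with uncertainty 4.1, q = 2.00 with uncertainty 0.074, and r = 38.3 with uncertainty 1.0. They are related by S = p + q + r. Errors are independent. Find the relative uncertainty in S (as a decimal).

0.0479

Sums and differences: (δS)² = Σ (cᵢ δxᵢ)².
  (δp)² = 16.8;  (δq)² = 0.00548;  (δr)² = 1.00
δS = √(17.8) = 4.22
S = 88.2, so δS/S = 4.22/88.2 = 0.0479.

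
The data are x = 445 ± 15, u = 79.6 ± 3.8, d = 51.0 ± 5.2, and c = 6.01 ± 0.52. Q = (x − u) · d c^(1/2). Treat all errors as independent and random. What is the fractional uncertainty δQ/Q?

0.119

Let w = x − u = 365. δw = √(δx² + δu²) = √(225 + 14.4) = 15.5, so δw/w = 0.0423.
Q is then a monomial in w, d, c:
δQ/Q = √((δw/w)² + (1·δd/d)² + (½·δc/c)²) = √(0.00179 + 0.0104 + 0.00187) = 0.119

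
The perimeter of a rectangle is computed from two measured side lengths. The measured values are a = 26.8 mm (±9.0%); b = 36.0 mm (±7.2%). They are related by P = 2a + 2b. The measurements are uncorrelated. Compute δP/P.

For a sum/difference, combine absolute errors in quadrature:
  (2·δa)² = 23.3;  (2·δb)² = 26.9
δP = √(50.1) = 7.08 mm
P = 126 mm, so δP/P = 7.08/126 = 0.0564.

0.0564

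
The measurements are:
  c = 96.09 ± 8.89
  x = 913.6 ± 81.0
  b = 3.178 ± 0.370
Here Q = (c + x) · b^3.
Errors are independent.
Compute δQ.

Let u = c + x = 1010. δu = √(δc² + δx²) = √(79.0 + 6560) = 81.5, so δu/u = 0.0807.
Q is then a monomial in u, b:
δQ/Q = √((δu/u)² + (3·δb/b)²) = √(0.00651 + 0.122) = 0.358
Q = 32410, so δQ = 0.358 × 32410 = 11600.

11600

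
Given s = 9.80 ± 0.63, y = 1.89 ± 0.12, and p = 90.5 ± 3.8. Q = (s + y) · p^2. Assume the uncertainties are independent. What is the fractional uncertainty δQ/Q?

0.100

Let u = s + y = 11.7. δu = √(δs² + δy²) = √(0.397 + 0.0144) = 0.641, so δu/u = 0.0549.
Q is then a monomial in u, p:
δQ/Q = √((δu/u)² + (2·δp/p)²) = √(0.00301 + 0.00705) = 0.100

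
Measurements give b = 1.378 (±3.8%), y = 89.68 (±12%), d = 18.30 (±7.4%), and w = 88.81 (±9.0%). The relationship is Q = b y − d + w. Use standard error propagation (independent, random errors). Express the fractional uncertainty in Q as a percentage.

Let p = b·y = 123.6. δp/p = √((1·δb/b)² + (1·δy/y)²) = √(0.00144 + 0.0144) = 0.126, so δp = 15.6.
Q = p − d + w: δQ = √(δp² + δd² + δw²) = √(242 + 1.83 + 63.9) = 17.5
Q = 194.1, so δQ/Q = 17.5/194.1 = 0.0904.

9.04%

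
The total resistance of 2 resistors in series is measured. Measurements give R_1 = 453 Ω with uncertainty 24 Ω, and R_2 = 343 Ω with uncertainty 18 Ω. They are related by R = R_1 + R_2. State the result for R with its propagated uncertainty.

796 ± 30.0 Ω

Absolute uncertainties add in quadrature for a linear combination:
  (δR_1)² = 576;  (δR_2)² = 324
δR = √(900) = 30.0 Ω
R = 796 Ω.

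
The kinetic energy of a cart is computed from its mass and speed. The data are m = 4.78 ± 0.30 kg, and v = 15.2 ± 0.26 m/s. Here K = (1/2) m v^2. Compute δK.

39.5 J

Since K is a product/quotient, work with relative uncertainties:
  (1·δm/m)² = (1×0.0628)² = 0.00394;  (2·δv/v)² = (2×0.0171)² = 0.00117
δK/K = √(0.00511) = 0.0715
K = 552 J, so δK = 0.0715 × 552 = 39.5 J.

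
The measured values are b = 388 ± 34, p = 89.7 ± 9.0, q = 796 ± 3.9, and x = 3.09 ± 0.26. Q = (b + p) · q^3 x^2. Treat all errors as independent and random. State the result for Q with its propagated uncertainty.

Let u = b + p = 478. δu = √(δb² + δp²) = √(1160 + 81.0) = 35.2, so δu/u = 0.0736.
Q is then a monomial in u, q, x:
δQ/Q = √((δu/u)² + (3·δq/q)² + (2·δx/x)²) = √(0.00542 + 0.000216 + 0.0283) = 0.184
Q = 2.3e+12, so δQ = 0.184 × 2.3e+12 = 4.24e+11.

(2.30 ± 0.424) × 10^12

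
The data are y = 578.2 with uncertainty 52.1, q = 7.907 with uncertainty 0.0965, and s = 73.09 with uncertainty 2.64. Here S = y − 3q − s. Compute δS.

Absolute uncertainties add in quadrature for a linear combination:
  (δy)² = 2710;  (3·δq)² = 0.0838;  (δs)² = 6.97
δS = √(2720) = 52.2

52.2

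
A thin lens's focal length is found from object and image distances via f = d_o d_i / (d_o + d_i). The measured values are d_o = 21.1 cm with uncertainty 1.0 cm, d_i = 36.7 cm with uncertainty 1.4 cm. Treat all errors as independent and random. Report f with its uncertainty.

13.4 ± 0.444 cm

∂f/∂d_o = (d_i/(d_o+d_i))² = 0.403;  ∂f/∂d_i = (d_o/(d_o+d_i))² = 0.133
δf = √((∂f/∂d_o · δd_o)² + (∂f/∂d_i · δd_i)²) = √(0.163 + 0.0348) = 0.444 cm
f = 13.4 cm.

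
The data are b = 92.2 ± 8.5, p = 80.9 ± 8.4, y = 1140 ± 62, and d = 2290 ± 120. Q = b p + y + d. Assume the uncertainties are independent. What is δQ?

Let w = b·p = 7460. δw/w = √((1·δb/b)² + (1·δp/p)²) = √(0.00850 + 0.0108) = 0.139, so δw = 1040.
Q = w + y + d: δQ = √(δw² + δy² + δd²) = √(1.07e+06 + 3840 + 14400) = 1040

1040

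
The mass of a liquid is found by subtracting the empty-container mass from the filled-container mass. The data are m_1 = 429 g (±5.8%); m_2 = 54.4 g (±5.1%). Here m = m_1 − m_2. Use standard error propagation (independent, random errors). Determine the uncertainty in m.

25.0 g

For a sum/difference, combine absolute errors in quadrature:
  (δm_1)² = 619;  (δm_2)² = 7.70
δm = √(627) = 25.0 g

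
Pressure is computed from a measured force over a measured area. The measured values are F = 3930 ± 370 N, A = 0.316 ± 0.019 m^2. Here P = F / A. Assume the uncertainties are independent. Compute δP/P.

0.112

Since P is a product/quotient, work with relative uncertainties:
  (1·δF/F)² = (1×0.0941)² = 0.00886;  (-1·δA/A)² = (-1×0.0601)² = 0.00362
δP/P = √(0.0125) = 0.112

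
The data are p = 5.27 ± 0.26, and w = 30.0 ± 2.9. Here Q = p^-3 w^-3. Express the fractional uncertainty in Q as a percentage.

32.6%

Each factor contributes (exponent × relative error)² to (δQ/Q)²:
  (-3·δp/p)² = (-3×0.0493)² = 0.0219;  (-3·δw/w)² = (-3×0.0967)² = 0.0841
δQ/Q = √(0.106) = 0.326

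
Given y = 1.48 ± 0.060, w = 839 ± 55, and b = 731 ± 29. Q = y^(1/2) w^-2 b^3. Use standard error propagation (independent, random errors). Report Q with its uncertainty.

675 ± 120

For a monomial Q ∝ y^(1/2), w^-2, b^3, fractional errors add in quadrature:
  (½·δy/y)² = (0.5×0.0405)² = 0.000411;  (-2·δw/w)² = (-2×0.0656)² = 0.0172;  (3·δb/b)² = (3×0.0397)² = 0.0142
δQ/Q = √(0.0318) = 0.178
Q = 675, so δQ = 0.178 × 675 = 120.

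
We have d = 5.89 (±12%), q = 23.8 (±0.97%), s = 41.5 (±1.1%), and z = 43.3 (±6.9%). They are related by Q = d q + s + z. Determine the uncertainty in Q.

17.1

Let p = d·q = 140. δp/p = √((1·δd/d)² + (1·δq/q)²) = √(0.0144 + 9.41e-05) = 0.120, so δp = 16.9.
Q = p + s + z: δQ = √(δp² + δs² + δz²) = √(285 + 0.208 + 8.93) = 17.1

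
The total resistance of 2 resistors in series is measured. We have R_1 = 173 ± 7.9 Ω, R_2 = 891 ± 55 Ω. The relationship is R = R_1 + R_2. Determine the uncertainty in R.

55.6 Ω

Each term contributes (cᵢ δxᵢ)² to (δR)²:
  (δR_1)² = 62.4;  (δR_2)² = 3020
δR = √(3090) = 55.6 Ω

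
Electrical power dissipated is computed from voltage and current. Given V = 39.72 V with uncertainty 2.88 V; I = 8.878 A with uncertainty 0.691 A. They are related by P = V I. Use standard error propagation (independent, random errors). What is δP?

P is a product of powers, so relative uncertainties combine in quadrature:
  (1·δV/V)² = (1×0.0725)² = 0.00526;  (1·δI/I)² = (1×0.0778)² = 0.00606
δP/P = √(0.0113) = 0.106
P = 352.6 W, so δP = 0.106 × 352.6 = 37.5 W.

37.5 W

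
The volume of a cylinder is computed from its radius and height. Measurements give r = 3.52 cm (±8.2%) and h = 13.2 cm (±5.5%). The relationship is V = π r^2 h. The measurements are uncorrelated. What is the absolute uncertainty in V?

88.9 cm^3

Relative error in a monomial: (δV/V)² = Σ (nᵢ · δxᵢ/xᵢ)².
  (2·δr/r)² = (2×0.0820)² = 0.0269;  (1·δh/h)² = (1×0.0550)² = 0.00302
δV/V = √(0.0299) = 0.173
V = 514 cm^3, so δV = 0.173 × 514 = 88.9 cm^3.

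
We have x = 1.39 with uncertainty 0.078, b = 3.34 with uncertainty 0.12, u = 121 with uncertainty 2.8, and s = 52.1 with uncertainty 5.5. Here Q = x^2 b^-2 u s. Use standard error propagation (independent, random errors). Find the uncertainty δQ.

187

Relative error in a monomial: (δQ/Q)² = Σ (nᵢ · δxᵢ/xᵢ)².
  (2·δx/x)² = (2×0.0561)² = 0.0126;  (-2·δb/b)² = (-2×0.0359)² = 0.00516;  (1·δu/u)² = (1×0.0231)² = 0.000535;  (1·δs/s)² = (1×0.106)² = 0.0111
δQ/Q = √(0.0294) = 0.172
Q = 1090, so δQ = 0.172 × 1090 = 187.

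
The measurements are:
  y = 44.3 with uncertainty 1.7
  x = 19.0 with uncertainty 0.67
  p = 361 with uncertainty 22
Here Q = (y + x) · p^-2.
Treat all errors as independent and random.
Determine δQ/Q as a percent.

12.5%

Let u = y + x = 63.3. δu = √(δy² + δx²) = √(2.89 + 0.449) = 1.83, so δu/u = 0.0289.
Q is then a monomial in u, p:
δQ/Q = √((δu/u)² + (-2·δp/p)²) = √(0.000833 + 0.0149) = 0.125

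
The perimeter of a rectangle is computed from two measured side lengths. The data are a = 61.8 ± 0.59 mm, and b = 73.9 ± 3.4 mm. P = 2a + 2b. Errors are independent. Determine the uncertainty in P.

P is a linear combination, so absolute uncertainties add in quadrature:
  (2·δa)² = 1.39;  (2·δb)² = 46.2
δP = √(47.6) = 6.90 mm

6.90 mm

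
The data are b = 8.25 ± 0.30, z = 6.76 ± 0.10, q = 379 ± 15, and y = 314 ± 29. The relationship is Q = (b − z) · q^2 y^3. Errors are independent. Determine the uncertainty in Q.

Let u = b − z = 1.49. δu = √(δb² + δz²) = √(0.0900 + 0.0100) = 0.316, so δu/u = 0.212.
Q is then a monomial in u, q, y:
δQ/Q = √((δu/u)² + (2·δq/q)² + (3·δy/y)²) = √(0.0450 + 0.00627 + 0.0768) = 0.358
Q = 6.63e+12, so δQ = 0.358 × 6.63e+12 = 2.37e+12.

2.37e+12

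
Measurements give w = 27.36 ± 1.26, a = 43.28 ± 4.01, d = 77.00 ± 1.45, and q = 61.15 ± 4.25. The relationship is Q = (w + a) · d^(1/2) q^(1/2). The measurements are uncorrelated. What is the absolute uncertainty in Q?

Let u = w + a = 70.64. δu = √(δw² + δa²) = √(1.59 + 16.1) = 4.20, so δu/u = 0.0595.
Q is then a monomial in u, d, q:
δQ/Q = √((δu/u)² + (½·δd/d)² + (½·δq/q)²) = √(0.00354 + 8.87e-05 + 0.00121) = 0.0695
Q = 4847, so δQ = 0.0695 × 4847 = 337.

337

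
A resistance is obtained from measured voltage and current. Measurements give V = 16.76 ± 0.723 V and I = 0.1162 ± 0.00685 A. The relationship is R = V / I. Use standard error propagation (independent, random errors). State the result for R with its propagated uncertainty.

144.2 ± 10.5 Ω

Since R is a product/quotient, work with relative uncertainties:
  (1·δV/V)² = (1×0.0431)² = 0.00186;  (-1·δI/I)² = (-1×0.0590)² = 0.00348
δR/R = √(0.00534) = 0.0730
R = 144.2 Ω, so δR = 0.0730 × 144.2 = 10.5 Ω.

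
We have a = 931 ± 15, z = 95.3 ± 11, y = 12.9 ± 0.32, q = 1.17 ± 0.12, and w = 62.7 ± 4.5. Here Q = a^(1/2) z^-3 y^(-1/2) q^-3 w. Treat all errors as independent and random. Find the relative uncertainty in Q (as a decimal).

Q is a product of powers, so relative uncertainties combine in quadrature:
  (½·δa/a)² = (0.5×0.0161)² = 6.49e-05;  (-3·δz/z)² = (-3×0.115)² = 0.120;  (−½·δy/y)² = (-0.5×0.0248)² = 0.000154;  (-3·δq/q)² = (-3×0.103)² = 0.0947;  (1·δw/w)² = (1×0.0718)² = 0.00515
δQ/Q = √(0.220) = 0.469

0.469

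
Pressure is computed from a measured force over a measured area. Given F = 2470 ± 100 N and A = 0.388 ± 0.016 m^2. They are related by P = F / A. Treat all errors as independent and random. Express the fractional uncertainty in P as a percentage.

Each factor contributes (exponent × relative error)² to (δP/P)²:
  (1·δF/F)² = (1×0.0405)² = 0.00164;  (-1·δA/A)² = (-1×0.0412)² = 0.00170
δP/P = √(0.00334) = 0.0578

5.78%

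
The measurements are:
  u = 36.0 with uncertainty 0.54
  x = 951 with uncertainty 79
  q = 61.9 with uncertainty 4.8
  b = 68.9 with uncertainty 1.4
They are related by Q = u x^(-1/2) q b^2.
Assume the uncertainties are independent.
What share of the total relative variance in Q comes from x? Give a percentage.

17.9%

(δQ/Q)² = (1·δu/u)² + (−½·δx/x)² + (1·δq/q)² + (2·δb/b)²
  u term: (1×0.0150)² = 0.000225
  x term: (-0.5×0.0831)² = 0.00173
  q term: (1×0.0775)² = 0.00601
  b term: (2×0.0203)² = 0.00165
Total = 0.00961. Share from x = 0.00173/0.00961 = 0.179.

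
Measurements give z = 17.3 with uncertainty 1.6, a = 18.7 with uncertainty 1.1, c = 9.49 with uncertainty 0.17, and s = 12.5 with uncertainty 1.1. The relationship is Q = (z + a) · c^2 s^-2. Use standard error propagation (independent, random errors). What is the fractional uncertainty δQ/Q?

0.188

Let u = z + a = 36.0. δu = √(δz² + δa²) = √(2.56 + 1.21) = 1.94, so δu/u = 0.0539.
Q is then a monomial in u, c, s:
δQ/Q = √((δu/u)² + (2·δc/c)² + (-2·δs/s)²) = √(0.00291 + 0.00128 + 0.0310) = 0.188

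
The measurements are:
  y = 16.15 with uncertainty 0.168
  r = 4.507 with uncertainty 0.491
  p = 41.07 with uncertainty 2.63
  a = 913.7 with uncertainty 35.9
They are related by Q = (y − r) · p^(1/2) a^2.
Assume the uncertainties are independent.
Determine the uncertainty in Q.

5.97e+06

Let u = y − r = 11.64. δu = √(δy² + δr²) = √(0.0282 + 0.241) = 0.519, so δu/u = 0.0446.
Q is then a monomial in u, p, a:
δQ/Q = √((δu/u)² + (½·δp/p)² + (2·δa/a)²) = √(0.00199 + 0.00103 + 0.00618) = 0.0958
Q = 6.229e+07, so δQ = 0.0958 × 6.229e+07 = 5.97e+06.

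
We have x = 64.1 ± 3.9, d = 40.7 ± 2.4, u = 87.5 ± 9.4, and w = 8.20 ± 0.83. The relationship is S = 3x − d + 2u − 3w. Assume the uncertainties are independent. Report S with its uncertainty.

302 ± 22.4

For a sum/difference, combine absolute errors in quadrature:
  (3·δx)² = 137;  (δd)² = 5.76;  (2·δu)² = 353;  (3·δw)² = 6.20
δS = √(502) = 22.4
S = 302.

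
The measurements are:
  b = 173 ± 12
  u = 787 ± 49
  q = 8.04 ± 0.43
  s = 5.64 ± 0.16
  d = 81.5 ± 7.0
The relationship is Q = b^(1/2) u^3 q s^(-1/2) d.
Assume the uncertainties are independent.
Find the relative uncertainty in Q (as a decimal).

Each factor contributes (exponent × relative error)² to (δQ/Q)²:
  (½·δb/b)² = (0.5×0.0694)² = 0.00120;  (3·δu/u)² = (3×0.0623)² = 0.0349;  (1·δq/q)² = (1×0.0535)² = 0.00286;  (−½·δs/s)² = (-0.5×0.0284)² = 0.000201;  (1·δd/d)² = (1×0.0859)² = 0.00738
δQ/Q = √(0.0465) = 0.216

0.216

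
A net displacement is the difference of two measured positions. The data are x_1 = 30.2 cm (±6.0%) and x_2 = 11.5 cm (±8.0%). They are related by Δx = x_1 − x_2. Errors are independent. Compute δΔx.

Δx is a linear combination, so absolute uncertainties add in quadrature:
  (δx_1)² = 3.28;  (δx_2)² = 0.846
δΔx = √(4.13) = 2.03 cm

2.03 cm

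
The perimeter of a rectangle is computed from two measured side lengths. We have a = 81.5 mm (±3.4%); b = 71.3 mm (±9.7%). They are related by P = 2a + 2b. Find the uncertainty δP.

Each term contributes (cᵢ δxᵢ)² to (δP)²:
  (2·δa)² = 30.7;  (2·δb)² = 191
δP = √(222) = 14.9 mm

14.9 mm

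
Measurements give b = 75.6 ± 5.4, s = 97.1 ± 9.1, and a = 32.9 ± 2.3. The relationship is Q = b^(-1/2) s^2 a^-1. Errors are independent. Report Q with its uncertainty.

33.0 ± 6.70

Products/powers → add relative errors in quadrature, weighted by exponent:
  (−½·δb/b)² = (-0.5×0.0714)² = 0.00128;  (2·δs/s)² = (2×0.0937)² = 0.0351;  (-1·δa/a)² = (-1×0.0699)² = 0.00489
δQ/Q = √(0.0413) = 0.203
Q = 33.0, so δQ = 0.203 × 33.0 = 6.70.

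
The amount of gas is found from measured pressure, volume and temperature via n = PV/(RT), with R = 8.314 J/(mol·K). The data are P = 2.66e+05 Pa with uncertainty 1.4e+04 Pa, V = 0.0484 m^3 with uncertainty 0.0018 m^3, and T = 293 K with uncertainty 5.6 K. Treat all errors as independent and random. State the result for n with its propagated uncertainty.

5.29 ± 0.355 mol

Since n is a product/quotient, work with relative uncertainties:
  (1·δP/P)² = (1×0.0526)² = 0.00277;  (1·δV/V)² = (1×0.0372)² = 0.00138;  (-1·δT/T)² = (-1×0.0191)² = 0.000365
δn/n = √(0.00452) = 0.0672
n = 5.29 mol, so δn = 0.0672 × 5.29 = 0.355 mol.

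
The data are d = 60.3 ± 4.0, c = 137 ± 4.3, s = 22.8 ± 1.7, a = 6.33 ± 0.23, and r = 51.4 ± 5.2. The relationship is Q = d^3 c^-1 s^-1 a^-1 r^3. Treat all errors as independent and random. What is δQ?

Since Q is a product/quotient, work with relative uncertainties:
  (3·δd/d)² = (3×0.0663)² = 0.0396;  (-1·δc/c)² = (-1×0.0314)² = 0.000985;  (-1·δs/s)² = (-1×0.0746)² = 0.00556;  (-1·δa/a)² = (-1×0.0363)² = 0.00132;  (3·δr/r)² = (3×0.101)² = 0.0921
δQ/Q = √(0.140) = 0.374
Q = 1.51e+06, so δQ = 0.374 × 1.51e+06 = 5.63e+05.

5.63e+05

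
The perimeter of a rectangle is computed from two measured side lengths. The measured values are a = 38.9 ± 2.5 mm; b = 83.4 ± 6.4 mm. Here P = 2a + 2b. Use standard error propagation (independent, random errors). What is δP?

P is a linear combination, so absolute uncertainties add in quadrature:
  (2·δa)² = 25.0;  (2·δb)² = 164
δP = √(189) = 13.7 mm

13.7 mm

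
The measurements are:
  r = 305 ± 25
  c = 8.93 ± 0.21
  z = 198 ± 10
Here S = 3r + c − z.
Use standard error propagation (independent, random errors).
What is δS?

75.7

Each term contributes (cᵢ δxᵢ)² to (δS)²:
  (3·δr)² = 5620;  (δc)² = 0.0441;  (δz)² = 100
δS = √(5730) = 75.7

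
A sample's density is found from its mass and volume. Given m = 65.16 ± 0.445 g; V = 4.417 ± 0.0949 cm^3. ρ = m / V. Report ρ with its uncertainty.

For a monomial ρ ∝ m, V^-1, fractional errors add in quadrature:
  (1·δm/m)² = (1×0.00683)² = 4.66e-05;  (-1·δV/V)² = (-1×0.0215)² = 0.000462
δρ/ρ = √(0.000508) = 0.0225
ρ = 14.75 g/cm^3, so δρ = 0.0225 × 14.75 = 0.333 g/cm^3.

14.75 ± 0.333 g/cm^3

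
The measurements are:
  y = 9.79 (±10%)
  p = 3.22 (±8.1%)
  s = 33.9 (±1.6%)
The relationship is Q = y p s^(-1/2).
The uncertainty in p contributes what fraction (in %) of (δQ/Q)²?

39.5%

(δQ/Q)² = (1·δy/y)² + (1·δp/p)² + (−½·δs/s)²
  y term: (1×0.100)² = 0.0100
  p term: (1×0.0810)² = 0.00656
  s term: (-0.5×0.0160)² = 6.4e-05
Total = 0.0166. Share from p = 0.00656/0.0166 = 0.395.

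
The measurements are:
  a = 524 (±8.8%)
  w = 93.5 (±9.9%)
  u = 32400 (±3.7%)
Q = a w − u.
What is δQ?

6600

Let p = a·w = 49000. δp/p = √((1·δa/a)² + (1·δw/w)²) = √(0.00774 + 0.00980) = 0.132, so δp = 6490.
Q = p − u: δQ = √(δp² + δu²) = √(4.21e+07 + 1.44e+06) = 6600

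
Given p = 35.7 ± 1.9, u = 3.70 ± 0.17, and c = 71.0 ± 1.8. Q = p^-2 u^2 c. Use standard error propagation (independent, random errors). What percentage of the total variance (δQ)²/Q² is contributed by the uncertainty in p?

(δQ/Q)² = (-2·δp/p)² + (2·δu/u)² + (1·δc/c)²
  p term: (-2×0.0532)² = 0.0113
  u term: (2×0.0459)² = 0.00844
  c term: (1×0.0254)² = 0.000643
Total = 0.0204. Share from p = 0.0113/0.0204 = 0.555.

55.5%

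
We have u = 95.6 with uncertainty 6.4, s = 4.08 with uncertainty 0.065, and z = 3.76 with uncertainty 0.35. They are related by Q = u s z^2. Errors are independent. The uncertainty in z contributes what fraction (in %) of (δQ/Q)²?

88.0%

(δQ/Q)² = (1·δu/u)² + (1·δs/s)² + (2·δz/z)²
  u term: (1×0.0669)² = 0.00448
  s term: (1×0.0159)² = 0.000254
  z term: (2×0.0931)² = 0.0347
Total = 0.0394. Share from z = 0.0347/0.0394 = 0.880.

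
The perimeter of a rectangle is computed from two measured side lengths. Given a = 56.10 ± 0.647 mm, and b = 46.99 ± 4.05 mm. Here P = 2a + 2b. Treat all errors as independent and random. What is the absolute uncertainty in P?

8.20 mm

Each term contributes (cᵢ δxᵢ)² to (δP)²:
  (2·δa)² = 1.67;  (2·δb)² = 65.6
δP = √(67.3) = 8.20 mm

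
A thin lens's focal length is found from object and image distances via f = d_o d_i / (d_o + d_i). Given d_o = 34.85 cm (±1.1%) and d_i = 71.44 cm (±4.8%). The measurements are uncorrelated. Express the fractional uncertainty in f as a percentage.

1.74%

∂f/∂d_o = (d_i/(d_o+d_i))² = 0.452;  ∂f/∂d_i = (d_o/(d_o+d_i))² = 0.108
δf = √((∂f/∂d_o · δd_o)² + (∂f/∂d_i · δd_i)²) = √(0.0300 + 0.136) = 0.407 cm
f = 23.42 cm, so δf/f = 0.407/23.42 = 0.0174.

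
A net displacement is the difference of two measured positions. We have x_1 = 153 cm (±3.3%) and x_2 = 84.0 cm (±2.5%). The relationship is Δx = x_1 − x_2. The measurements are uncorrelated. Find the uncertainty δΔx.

5.47 cm

For a sum/difference, combine absolute errors in quadrature:
  (δx_1)² = 25.5;  (δx_2)² = 4.41
δΔx = √(29.9) = 5.47 cm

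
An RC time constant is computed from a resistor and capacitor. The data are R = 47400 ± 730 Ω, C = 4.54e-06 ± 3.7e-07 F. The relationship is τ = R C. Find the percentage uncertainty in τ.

8.29%

τ is a product of powers, so relative uncertainties combine in quadrature:
  (1·δR/R)² = (1×0.0154)² = 0.000237;  (1·δC/C)² = (1×0.0815)² = 0.00664
δτ/τ = √(0.00688) = 0.0829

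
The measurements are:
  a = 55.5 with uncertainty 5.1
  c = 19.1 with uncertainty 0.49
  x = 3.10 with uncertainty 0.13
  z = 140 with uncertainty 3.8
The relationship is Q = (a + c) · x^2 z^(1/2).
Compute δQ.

Let u = a + c = 74.6. δu = √(δa² + δc²) = √(26.0 + 0.240) = 5.12, so δu/u = 0.0687.
Q is then a monomial in u, x, z:
δQ/Q = √((δu/u)² + (2·δx/x)² + (½·δz/z)²) = √(0.00472 + 0.00703 + 0.000184) = 0.109
Q = 8480, so δQ = 0.109 × 8480 = 927.

927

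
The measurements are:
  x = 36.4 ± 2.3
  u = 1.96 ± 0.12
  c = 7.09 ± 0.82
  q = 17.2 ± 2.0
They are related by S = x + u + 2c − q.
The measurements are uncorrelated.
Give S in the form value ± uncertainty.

35.3 ± 3.46

For a sum/difference, combine absolute errors in quadrature:
  (δx)² = 5.29;  (δu)² = 0.0144;  (2·δc)² = 2.69;  (δq)² = 4.00
δS = √(12.0) = 3.46
S = 35.3.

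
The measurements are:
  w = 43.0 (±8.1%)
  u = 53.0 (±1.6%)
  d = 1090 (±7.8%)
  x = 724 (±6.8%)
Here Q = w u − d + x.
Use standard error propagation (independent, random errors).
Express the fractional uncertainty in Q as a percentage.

11.1%

Let p = w·u = 2280. δp/p = √((1·δw/w)² + (1·δu/u)²) = √(0.00656 + 0.000256) = 0.0826, so δp = 188.
Q = p − d + x: δQ = √(δp² + δd² + δx²) = √(35400 + 7230 + 2420) = 212
Q = 1910, so δQ/Q = 212/1910 = 0.111.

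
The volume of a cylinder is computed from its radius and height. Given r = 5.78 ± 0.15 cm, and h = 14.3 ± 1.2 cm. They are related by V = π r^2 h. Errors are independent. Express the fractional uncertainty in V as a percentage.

9.87%

For a monomial V ∝ r^2, h, fractional errors add in quadrature:
  (2·δr/r)² = (2×0.0260)² = 0.00269;  (1·δh/h)² = (1×0.0839)² = 0.00704
δV/V = √(0.00974) = 0.0987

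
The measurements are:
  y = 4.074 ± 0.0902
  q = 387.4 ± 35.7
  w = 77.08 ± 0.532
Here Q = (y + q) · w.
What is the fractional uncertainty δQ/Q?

Let u = y + q = 391.5. δu = √(δy² + δq²) = √(0.00814 + 1270) = 35.7, so δu/u = 0.0912.
Q is then a monomial in u, w:
δQ/Q = √((δu/u)² + (1·δw/w)²) = √(0.00832 + 4.76e-05) = 0.0915

0.0915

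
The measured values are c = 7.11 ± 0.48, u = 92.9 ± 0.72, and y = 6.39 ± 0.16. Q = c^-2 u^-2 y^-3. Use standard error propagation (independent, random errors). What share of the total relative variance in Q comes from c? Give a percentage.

75.6%

(δQ/Q)² = (-2·δc/c)² + (-2·δu/u)² + (-3·δy/y)²
  c term: (-2×0.0675)² = 0.0182
  u term: (-2×0.00775)² = 0.000240
  y term: (-3×0.0250)² = 0.00564
Total = 0.0241. Share from c = 0.0182/0.0241 = 0.756.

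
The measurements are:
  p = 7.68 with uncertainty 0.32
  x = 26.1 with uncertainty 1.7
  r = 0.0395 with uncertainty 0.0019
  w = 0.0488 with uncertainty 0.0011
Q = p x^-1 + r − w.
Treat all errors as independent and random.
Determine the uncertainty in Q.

Let h = p·x^-1 = 0.294. δh/h = √((1·δp/p)² + (-1·δx/x)²) = √(0.00174 + 0.00424) = 0.0773, so δh = 0.0228.
Q = h + r − w: δQ = √(δh² + δr² + δw²) = √(0.000518 + 3.61e-06 + 1.21e-06) = 0.0229

0.0229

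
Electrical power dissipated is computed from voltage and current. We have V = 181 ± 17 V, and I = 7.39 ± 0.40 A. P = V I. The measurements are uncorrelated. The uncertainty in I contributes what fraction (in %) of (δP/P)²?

(δP/P)² = (1·δV/V)² + (1·δI/I)²
  V term: (1×0.0939)² = 0.00882
  I term: (1×0.0541)² = 0.00293
Total = 0.0118. Share from I = 0.00293/0.0118 = 0.249.

24.9%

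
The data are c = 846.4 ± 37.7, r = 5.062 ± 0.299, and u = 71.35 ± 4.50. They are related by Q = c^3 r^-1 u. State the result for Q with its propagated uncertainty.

Relative error in a monomial: (δQ/Q)² = Σ (nᵢ · δxᵢ/xᵢ)².
  (3·δc/c)² = (3×0.0445)² = 0.0179;  (-1·δr/r)² = (-1×0.0591)² = 0.00349;  (1·δu/u)² = (1×0.0631)² = 0.00398
δQ/Q = √(0.0253) = 0.159
Q = 8.547e+09, so δQ = 0.159 × 8.547e+09 = 1.36e+09.

(8.547 ± 1.36) × 10^9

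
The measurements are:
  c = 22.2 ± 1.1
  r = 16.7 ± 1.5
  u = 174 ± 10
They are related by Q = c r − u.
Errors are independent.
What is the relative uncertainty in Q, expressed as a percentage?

20.0%

Let p = c·r = 371. δp/p = √((1·δc/c)² + (1·δr/r)²) = √(0.00246 + 0.00807) = 0.103, so δp = 38.0.
Q = p − u: δQ = √(δp² + δu²) = √(1450 + 100) = 39.3
Q = 197, so δQ/Q = 39.3/197 = 0.200.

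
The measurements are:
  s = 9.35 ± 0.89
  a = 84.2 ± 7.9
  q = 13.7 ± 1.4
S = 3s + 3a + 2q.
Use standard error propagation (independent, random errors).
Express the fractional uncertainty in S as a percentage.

S is a linear combination, so absolute uncertainties add in quadrature:
  (3·δs)² = 7.13;  (3·δa)² = 562;  (2·δq)² = 7.84
δS = √(577) = 24.0
S = 308, so δS/S = 24.0/308 = 0.0780.

7.80%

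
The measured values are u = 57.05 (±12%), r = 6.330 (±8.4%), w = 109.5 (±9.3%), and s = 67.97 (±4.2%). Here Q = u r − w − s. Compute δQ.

Let p = u·r = 361.1. δp/p = √((1·δu/u)² + (1·δr/r)²) = √(0.0144 + 0.00706) = 0.146, so δp = 52.9.
Q = p − w − s: δQ = √(δp² + δw² + δs²) = √(2800 + 104 + 8.15) = 53.9

53.9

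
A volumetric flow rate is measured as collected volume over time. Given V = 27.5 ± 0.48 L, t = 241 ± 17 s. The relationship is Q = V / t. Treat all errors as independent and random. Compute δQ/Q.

Each factor contributes (exponent × relative error)² to (δQ/Q)²:
  (1·δV/V)² = (1×0.0175)² = 0.000305;  (-1·δt/t)² = (-1×0.0705)² = 0.00498
δQ/Q = √(0.00528) = 0.0727

0.0727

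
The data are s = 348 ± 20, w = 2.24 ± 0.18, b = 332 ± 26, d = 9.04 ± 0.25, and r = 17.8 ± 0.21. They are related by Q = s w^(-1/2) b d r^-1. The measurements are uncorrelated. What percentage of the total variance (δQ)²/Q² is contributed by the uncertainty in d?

(δQ/Q)² = (1·δs/s)² + (−½·δw/w)² + (1·δb/b)² + (1·δd/d)² + (-1·δr/r)²
  s term: (1×0.0575)² = 0.00330
  w term: (-0.5×0.0804)² = 0.00161
  b term: (1×0.0783)² = 0.00613
  d term: (1×0.0277)² = 0.000765
  r term: (-1×0.0118)² = 0.000139
Total = 0.0120. Share from d = 0.000765/0.0120 = 0.0640.

6.40%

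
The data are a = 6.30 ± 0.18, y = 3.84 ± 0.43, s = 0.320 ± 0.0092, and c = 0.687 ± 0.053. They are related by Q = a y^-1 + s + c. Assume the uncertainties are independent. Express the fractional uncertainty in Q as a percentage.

7.44%

Let p = a·y^-1 = 1.64. δp/p = √((1·δa/a)² + (-1·δy/y)²) = √(0.000816 + 0.0125) = 0.116, so δp = 0.190.
Q = p + s + c: δQ = √(δp² + δs² + δc²) = √(0.0359 + 8.46e-05 + 0.00281) = 0.197
Q = 2.65, so δQ/Q = 0.197/2.65 = 0.0744.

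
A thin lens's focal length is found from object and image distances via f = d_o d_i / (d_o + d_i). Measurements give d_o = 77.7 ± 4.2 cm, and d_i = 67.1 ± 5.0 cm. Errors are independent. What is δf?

1.70 cm

∂f/∂d_o = (d_i/(d_o+d_i))² = 0.215;  ∂f/∂d_i = (d_o/(d_o+d_i))² = 0.288
δf = √((∂f/∂d_o · δd_o)² + (∂f/∂d_i · δd_i)²) = √(0.813 + 2.07) = 1.70 cm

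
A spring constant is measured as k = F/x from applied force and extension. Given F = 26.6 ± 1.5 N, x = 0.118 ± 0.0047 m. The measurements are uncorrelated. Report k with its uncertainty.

Products/powers → add relative errors in quadrature, weighted by exponent:
  (1·δF/F)² = (1×0.0564)² = 0.00318;  (-1·δx/x)² = (-1×0.0398)² = 0.00159
δk/k = √(0.00477) = 0.0690
k = 225 N/m, so δk = 0.0690 × 225 = 15.6 N/m.

225 ± 15.6 N/m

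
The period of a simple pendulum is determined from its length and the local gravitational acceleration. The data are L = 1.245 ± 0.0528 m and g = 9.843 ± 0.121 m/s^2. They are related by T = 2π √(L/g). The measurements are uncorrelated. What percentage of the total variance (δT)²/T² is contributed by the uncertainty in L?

(δT/T)² = (½·δL/L)² + (−½·δg/g)²
  L term: (0.5×0.0424)² = 0.000450
  g term: (-0.5×0.0123)² = 3.78e-05
Total = 0.000487. Share from L = 0.000450/0.000487 = 0.922.

92.2%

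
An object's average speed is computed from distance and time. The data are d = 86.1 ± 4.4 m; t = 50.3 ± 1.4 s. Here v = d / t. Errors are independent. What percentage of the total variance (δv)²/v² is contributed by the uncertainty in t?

22.9%

(δv/v)² = (1·δd/d)² + (-1·δt/t)²
  d term: (1×0.0511)² = 0.00261
  t term: (-1×0.0278)² = 0.000775
Total = 0.00339. Share from t = 0.000775/0.00339 = 0.229.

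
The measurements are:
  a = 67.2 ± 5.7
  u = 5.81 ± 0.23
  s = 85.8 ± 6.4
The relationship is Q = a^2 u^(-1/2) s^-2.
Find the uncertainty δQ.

For a monomial Q ∝ a^2, u^(-1/2), s^-2, fractional errors add in quadrature:
  (2·δa/a)² = (2×0.0848)² = 0.0288;  (−½·δu/u)² = (-0.5×0.0396)² = 0.000392;  (-2·δs/s)² = (-2×0.0746)² = 0.0223
δQ/Q = √(0.0514) = 0.227
Q = 0.254, so δQ = 0.227 × 0.254 = 0.0577.

0.0577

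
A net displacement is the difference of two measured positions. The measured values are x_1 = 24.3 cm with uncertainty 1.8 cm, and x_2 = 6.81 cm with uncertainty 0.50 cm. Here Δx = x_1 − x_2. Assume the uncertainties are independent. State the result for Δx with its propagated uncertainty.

For a sum/difference, combine absolute errors in quadrature:
  (δx_1)² = 3.24;  (δx_2)² = 0.250
δΔx = √(3.49) = 1.87 cm
Δx = 17.5 cm.

17.5 ± 1.87 cm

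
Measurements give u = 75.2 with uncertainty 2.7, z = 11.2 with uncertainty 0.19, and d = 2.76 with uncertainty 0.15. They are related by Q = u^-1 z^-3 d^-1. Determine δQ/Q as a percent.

Products/powers → add relative errors in quadrature, weighted by exponent:
  (-1·δu/u)² = (-1×0.0359)² = 0.00129;  (-3·δz/z)² = (-3×0.0170)² = 0.00259;  (-1·δd/d)² = (-1×0.0543)² = 0.00295
δQ/Q = √(0.00683) = 0.0827

8.27%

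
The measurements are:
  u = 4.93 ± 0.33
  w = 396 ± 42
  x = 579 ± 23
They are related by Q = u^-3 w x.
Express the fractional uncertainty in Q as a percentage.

Products/powers → add relative errors in quadrature, weighted by exponent:
  (-3·δu/u)² = (-3×0.0669)² = 0.0403;  (1·δw/w)² = (1×0.106)² = 0.0112;  (1·δx/x)² = (1×0.0397)² = 0.00158
δQ/Q = √(0.0532) = 0.231

23.1%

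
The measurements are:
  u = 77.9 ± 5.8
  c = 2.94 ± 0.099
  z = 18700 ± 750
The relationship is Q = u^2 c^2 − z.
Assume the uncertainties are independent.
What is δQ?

8610

Let p = u^2·c^2 = 52500. δp/p = √((2·δu/u)² + (2·δc/c)²) = √(0.0222 + 0.00454) = 0.163, so δp = 8570.
Q = p − z: δQ = √(δp² + δz²) = √(7.35e+07 + 5.62e+05) = 8610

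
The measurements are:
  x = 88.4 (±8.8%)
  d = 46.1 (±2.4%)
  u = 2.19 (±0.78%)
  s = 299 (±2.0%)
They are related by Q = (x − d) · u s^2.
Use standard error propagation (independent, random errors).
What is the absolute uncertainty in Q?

1.57e+06

Let w = x − d = 42.3. δw = √(δx² + δd²) = √(60.5 + 1.22) = 7.86, so δw/w = 0.186.
Q is then a monomial in w, u, s:
δQ/Q = √((δw/w)² + (1·δu/u)² + (2·δs/s)²) = √(0.0345 + 6.08e-05 + 0.00160) = 0.190
Q = 8.28e+06, so δQ = 0.190 × 8.28e+06 = 1.57e+06.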